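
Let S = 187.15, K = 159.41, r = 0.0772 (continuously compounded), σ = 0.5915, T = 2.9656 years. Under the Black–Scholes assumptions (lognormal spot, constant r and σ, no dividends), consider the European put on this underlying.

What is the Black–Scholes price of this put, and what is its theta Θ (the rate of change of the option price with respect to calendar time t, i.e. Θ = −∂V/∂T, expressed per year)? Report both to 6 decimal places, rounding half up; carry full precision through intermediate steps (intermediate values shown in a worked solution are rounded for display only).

σ√T = 0.5915·√2.9656 = 1.018617
d₁ = (ln(S/K) + (r+σ²/2)T) / (σ√T) = (ln(187.15/159.41) + (0.0772+0.5915²/2)·2.9656) / 1.018617 = (0.160431 + 0.747735) / 1.018617 = 0.891567
d₂ = d₁ − σ√T = 0.891567 − 1.018617 = -0.127050
e^{−rT} = e^{−0.0772·2.9656} = 0.795373
N(−d₁) = 0.186312,  N(−d₂) = 0.550550
Put price V = K·e^{−rT}·N(−d₂) − S·N(−d₁) = 69.804392 − 34.868377 = 34.936015
φ(d₁) = (1/√(2π))·e^{−d₁²/2} = 0.268103
Θ = −S·φ(d₁)·σ/(2√T) + r·K·e^{−rT}·N(−d₂) = −8.617072 + 5.388899 = -3.228173

price = 34.936015
Θ = -3.228173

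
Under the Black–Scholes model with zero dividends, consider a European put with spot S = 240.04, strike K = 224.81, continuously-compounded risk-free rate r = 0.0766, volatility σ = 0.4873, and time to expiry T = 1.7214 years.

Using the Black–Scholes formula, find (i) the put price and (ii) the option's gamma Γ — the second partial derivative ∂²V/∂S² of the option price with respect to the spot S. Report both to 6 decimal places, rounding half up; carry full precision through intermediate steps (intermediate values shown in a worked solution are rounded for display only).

price = 35.799919
Γ = 0.002134

σ√T = 0.4873·√1.7214 = 0.639348
d₁ = (ln(S/K) + (r+σ²/2)T) / (σ√T) = (ln(240.04/224.81) + (0.0766+0.4873²/2)·1.7214) / 0.639348 = (0.065550 + 0.336242) / 0.639348 = 0.628440
d₂ = d₁ − σ√T = 0.628440 − 0.639348 = -0.010908
e^{−rT} = e^{−0.0766·1.7214} = 0.876464
N(−d₁) = 0.264858,  N(−d₂) = 0.504351
Put price V = K·e^{−rT}·N(−d₂) − S·N(−d₁) = 99.376366 − 63.576447 = 35.799919
φ(d₁) = (1/√(2π))·e^{−d₁²/2} = 0.327454
Γ = φ(d₁) / (S·σ·√T) = 0.002134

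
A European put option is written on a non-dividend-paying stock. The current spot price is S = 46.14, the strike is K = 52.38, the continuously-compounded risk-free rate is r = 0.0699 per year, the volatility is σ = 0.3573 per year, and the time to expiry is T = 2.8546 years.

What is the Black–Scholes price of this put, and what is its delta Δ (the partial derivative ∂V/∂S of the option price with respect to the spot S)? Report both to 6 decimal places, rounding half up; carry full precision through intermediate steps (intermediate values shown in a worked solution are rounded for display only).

σ√T = 0.3573·√2.8546 = 0.603678
d₁ = (ln(S/K) + (r+σ²/2)T) / (σ√T) = (ln(46.14/52.38) + (0.0699+0.3573²/2)·2.8546) / 0.603678 = (-0.126845 + 0.381750) / 0.603678 = 0.422254
d₂ = d₁ − σ√T = 0.422254 − 0.603678 = -0.181424
e^{−rT} = e^{−0.0699·2.8546} = 0.819110
N(−d₁) = 0.336420,  N(−d₂) = 0.571983
Put price V = K·e^{−rT}·N(−d₂) − S·N(−d₁) = 24.540915 − 15.522406 = 9.018509
Δ = −N(−d₁) = -0.336420

price = 9.018509
Δ = -0.336420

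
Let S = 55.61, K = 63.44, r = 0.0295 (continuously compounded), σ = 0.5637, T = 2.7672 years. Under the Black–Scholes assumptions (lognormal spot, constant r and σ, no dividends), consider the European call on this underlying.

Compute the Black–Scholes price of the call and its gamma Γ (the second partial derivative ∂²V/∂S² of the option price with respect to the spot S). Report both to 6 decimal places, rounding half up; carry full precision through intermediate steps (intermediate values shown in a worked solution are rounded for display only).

price = 19.179780
Γ = 0.007018

σ√T = 0.5637·√2.7672 = 0.937709
d₁ = (ln(S/K) + (r+σ²/2)T) / (σ√T) = (ln(55.61/63.44) + (0.0295+0.5637²/2)·2.7672) / 0.937709 = (-0.131732 + 0.521282) / 0.937709 = 0.415428
d₂ = d₁ − σ√T = 0.415428 − 0.937709 = -0.522282
e^{−rT} = e^{−0.0295·2.7672} = 0.921611
N(d₁) = 0.661086,  N(d₂) = 0.300737
Call price V = S·N(d₁) − K·e^{−rT}·N(d₂) = 36.762967 − 17.583187 = 19.179780
φ(d₁) = (1/√(2π))·e^{−d₁²/2} = 0.365961
Γ = φ(d₁) / (S·σ·√T) = 0.007018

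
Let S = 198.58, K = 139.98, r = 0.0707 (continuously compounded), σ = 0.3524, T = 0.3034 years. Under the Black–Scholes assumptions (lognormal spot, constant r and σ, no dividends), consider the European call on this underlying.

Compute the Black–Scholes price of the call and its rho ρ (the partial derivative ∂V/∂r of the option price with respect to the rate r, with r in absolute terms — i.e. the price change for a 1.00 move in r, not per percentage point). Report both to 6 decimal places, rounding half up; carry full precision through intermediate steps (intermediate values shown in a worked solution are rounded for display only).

price = 61.912409
ρ = 40.123591

σ√T = 0.3524·√0.3034 = 0.194108
d₁ = (ln(S/K) + (r+σ²/2)T) / (σ√T) = (ln(198.58/139.98) + (0.0707+0.3524²/2)·0.3034) / 0.194108 = (0.349692 + 0.040289) / 0.194108 = 2.009096
d₂ = d₁ − σ√T = 2.009096 − 0.194108 = 1.814988
e^{−rT} = e^{−0.0707·0.3034} = 0.978778
N(d₁) = 0.977737,  N(d₂) = 0.965237
Call price V = S·N(d₁) − K·e^{−rT}·N(d₂) = 194.158919 − 132.246511 = 61.912409
ρ = K·T·e^{−rT}·N(d₂) = 40.123591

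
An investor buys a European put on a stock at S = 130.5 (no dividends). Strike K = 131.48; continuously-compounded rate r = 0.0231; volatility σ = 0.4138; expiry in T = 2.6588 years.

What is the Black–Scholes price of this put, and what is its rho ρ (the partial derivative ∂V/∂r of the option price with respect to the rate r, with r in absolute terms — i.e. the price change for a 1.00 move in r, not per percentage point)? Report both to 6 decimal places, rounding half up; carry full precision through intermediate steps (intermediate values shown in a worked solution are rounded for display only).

price = 30.244861
ρ = -197.771010

σ√T = 0.4138·√2.6588 = 0.674735
d₁ = (ln(S/K) + (r+σ²/2)T) / (σ√T) = (ln(130.5/131.48) + (0.0231+0.4138²/2)·2.6588) / 0.674735 = (-0.007482 + 0.289052) / 0.674735 = 0.417305
d₂ = d₁ − σ√T = 0.417305 − 0.674735 = -0.257430
e^{−rT} = e^{−0.0231·2.6588} = 0.940430
N(−d₁) = 0.338228,  N(−d₂) = 0.601577
Put price V = K·e^{−rT}·N(−d₂) − S·N(−d₁) = 74.383560 − 44.138699 = 30.244861
ρ = −K·T·e^{−rT}·N(−d₂) = -197.771010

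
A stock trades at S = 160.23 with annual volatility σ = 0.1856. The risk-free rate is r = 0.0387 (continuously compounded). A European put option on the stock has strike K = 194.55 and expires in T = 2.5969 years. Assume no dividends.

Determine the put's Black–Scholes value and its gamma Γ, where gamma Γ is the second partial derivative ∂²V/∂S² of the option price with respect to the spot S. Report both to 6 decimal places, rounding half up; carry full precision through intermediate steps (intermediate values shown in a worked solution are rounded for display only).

price = 28.803094
Γ = 0.008214

σ√T = 0.1856·√2.5969 = 0.299093
d₁ = (ln(S/K) + (r+σ²/2)T) / (σ√T) = (ln(160.23/194.55) + (0.0387+0.1856²/2)·2.5969) / 0.299093 = (-0.194079 + 0.145228) / 0.299093 = -0.163330
d₂ = d₁ − σ√T = -0.163330 − 0.299093 = -0.462422
e^{−rT} = e^{−0.0387·2.5969} = 0.904385
N(−d₁) = 0.564871,  N(−d₂) = 0.678111
Put price V = K·e^{−rT}·N(−d₂) − S·N(−d₁) = 119.312309 − 90.509216 = 28.803094
φ(d₁) = (1/√(2π))·e^{−d₁²/2} = 0.393656
Γ = φ(d₁) / (S·σ·√T) = 0.008214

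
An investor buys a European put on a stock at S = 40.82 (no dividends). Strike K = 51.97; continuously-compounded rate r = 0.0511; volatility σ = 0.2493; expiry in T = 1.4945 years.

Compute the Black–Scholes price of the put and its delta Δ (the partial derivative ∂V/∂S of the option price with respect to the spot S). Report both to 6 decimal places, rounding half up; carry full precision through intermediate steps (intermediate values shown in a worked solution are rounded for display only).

price = 9.816110
Δ = -0.651518

σ√T = 0.2493·√1.4945 = 0.304769
d₁ = (ln(S/K) + (r+σ²/2)T) / (σ√T) = (ln(40.82/51.97) + (0.0511+0.2493²/2)·1.4945) / 0.304769 = (-0.241494 + 0.122811) / 0.304769 = -0.389422
d₂ = d₁ − σ√T = -0.389422 − 0.304769 = -0.694190
e^{−rT} = e^{−0.0511·1.4945} = 0.926474
N(−d₁) = 0.651518,  N(−d₂) = 0.756219
Put price V = K·e^{−rT}·N(−d₂) − S·N(−d₁) = 36.411073 − 26.594963 = 9.816110
Δ = −N(−d₁) = -0.651518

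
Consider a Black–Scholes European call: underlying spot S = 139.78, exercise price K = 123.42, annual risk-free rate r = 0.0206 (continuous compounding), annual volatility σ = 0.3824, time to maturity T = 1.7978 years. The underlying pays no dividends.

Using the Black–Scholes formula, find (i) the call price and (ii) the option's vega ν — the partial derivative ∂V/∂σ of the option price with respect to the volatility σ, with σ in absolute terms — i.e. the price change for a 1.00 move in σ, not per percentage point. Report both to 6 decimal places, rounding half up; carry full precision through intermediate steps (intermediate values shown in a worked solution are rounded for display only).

σ√T = 0.3824·√1.7978 = 0.512730
d₁ = (ln(S/K) + (r+σ²/2)T) / (σ√T) = (ln(139.78/123.42) + (0.0206+0.3824²/2)·1.7978) / 0.512730 = (0.124477 + 0.168481) / 0.512730 = 0.571368
d₂ = d₁ − σ√T = 0.571368 − 0.512730 = 0.058638
e^{−rT} = e^{−0.0206·1.7978} = 0.963643
N(d₁) = 0.716125,  N(d₂) = 0.523380
Call price V = S·N(d₁) − K·e^{−rT}·N(d₂) = 100.099918 − 62.247003 = 37.852914
φ(d₁) = (1/√(2π))·e^{−d₁²/2} = 0.338860
ν = S·φ(d₁)·√T = 63.509063

price = 37.852914
ν = 63.509063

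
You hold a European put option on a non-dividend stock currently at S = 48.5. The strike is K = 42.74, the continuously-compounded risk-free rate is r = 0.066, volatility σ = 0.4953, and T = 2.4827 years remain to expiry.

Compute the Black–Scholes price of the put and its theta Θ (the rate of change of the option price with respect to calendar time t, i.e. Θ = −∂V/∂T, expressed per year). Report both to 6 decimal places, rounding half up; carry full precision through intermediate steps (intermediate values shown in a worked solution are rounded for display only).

price = 7.589880
Θ = -1.059812

σ√T = 0.4953·√2.4827 = 0.780424
d₁ = (ln(S/K) + (r+σ²/2)T) / (σ√T) = (ln(48.5/42.74) + (0.066+0.4953²/2)·2.4827) / 0.780424 = (0.126429 + 0.468389) / 0.780424 = 0.762172
d₂ = d₁ − σ√T = 0.762172 − 0.780424 = -0.018251
e^{−rT} = e^{−0.066·2.4827} = 0.848862
N(−d₁) = 0.222979,  N(−d₂) = 0.507281
Put price V = K·e^{−rT}·N(−d₂) − S·N(−d₁) = 18.404341 − 10.814462 = 7.589880
φ(d₁) = (1/√(2π))·e^{−d₁²/2} = 0.298379
Θ = −S·φ(d₁)·σ/(2√T) + r·K·e^{−rT}·N(−d₂) = −2.274499 + 1.214687 = -1.059812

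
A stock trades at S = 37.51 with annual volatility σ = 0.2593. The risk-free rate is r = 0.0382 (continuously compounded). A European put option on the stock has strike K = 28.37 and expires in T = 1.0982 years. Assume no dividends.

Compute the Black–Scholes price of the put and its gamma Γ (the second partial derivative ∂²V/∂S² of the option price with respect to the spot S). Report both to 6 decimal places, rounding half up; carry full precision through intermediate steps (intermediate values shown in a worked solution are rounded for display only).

σ√T = 0.2593·√1.0982 = 0.271734
d₁ = (ln(S/K) + (r+σ²/2)T) / (σ√T) = (ln(37.51/28.37) + (0.0382+0.2593²/2)·1.0982) / 0.271734 = (0.279275 + 0.078871) / 0.271734 = 1.318005
d₂ = d₁ − σ√T = 1.318005 − 0.271734 = 1.046271
e^{−rT} = e^{−0.0382·1.0982} = 0.958917
N(−d₁) = 0.093751,  N(−d₂) = 0.147718
Put price V = K·e^{−rT}·N(−d₂) − S·N(−d₁) = 4.018586 − 3.516601 = 0.501985
φ(d₁) = (1/√(2π))·e^{−d₁²/2} = 0.167377
Γ = φ(d₁) / (S·σ·√T) = 0.016421

price = 0.501985
Γ = 0.016421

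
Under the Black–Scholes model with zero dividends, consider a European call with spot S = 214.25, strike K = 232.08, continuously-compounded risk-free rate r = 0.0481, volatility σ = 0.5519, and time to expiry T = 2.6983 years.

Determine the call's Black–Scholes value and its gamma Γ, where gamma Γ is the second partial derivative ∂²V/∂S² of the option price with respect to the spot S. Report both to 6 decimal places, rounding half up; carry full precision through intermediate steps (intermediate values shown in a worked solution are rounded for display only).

price = 78.405423
Γ = 0.001805

σ√T = 0.5519·√2.6983 = 0.906579
d₁ = (ln(S/K) + (r+σ²/2)T) / (σ√T) = (ln(214.25/232.08) + (0.0481+0.5519²/2)·2.6983) / 0.906579 = (-0.079939 + 0.540731) / 0.906579 = 0.508276
d₂ = d₁ − σ√T = 0.508276 − 0.906579 = -0.398303
e^{−rT} = e^{−0.0481·2.6983} = 0.878281
N(d₁) = 0.694370,  N(d₂) = 0.345204
Call price V = S·N(d₁) − K·e^{−rT}·N(d₂) = 148.768788 − 70.363365 = 78.405423
φ(d₁) = (1/√(2π))·e^{−d₁²/2} = 0.350599
Γ = φ(d₁) / (S·σ·√T) = 0.001805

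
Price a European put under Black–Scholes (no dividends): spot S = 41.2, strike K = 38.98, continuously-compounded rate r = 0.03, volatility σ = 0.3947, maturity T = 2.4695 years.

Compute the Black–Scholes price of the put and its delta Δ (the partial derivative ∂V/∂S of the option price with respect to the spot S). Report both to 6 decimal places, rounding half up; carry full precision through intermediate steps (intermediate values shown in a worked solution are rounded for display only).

σ√T = 0.3947·√2.4695 = 0.620257
d₁ = (ln(S/K) + (r+σ²/2)T) / (σ√T) = (ln(41.2/38.98) + (0.03+0.3947²/2)·2.4695) / 0.620257 = (0.055390 + 0.266444) / 0.620257 = 0.518872
d₂ = d₁ − σ√T = 0.518872 − 0.620257 = -0.101385
e^{−rT} = e^{−0.03·2.4695} = 0.928593
N(−d₁) = 0.301925,  N(−d₂) = 0.540378
Put price V = K·e^{−rT}·N(−d₂) − S·N(−d₁) = 19.559802 − 12.439311 = 7.120491
Δ = −N(−d₁) = -0.301925

price = 7.120491
Δ = -0.301925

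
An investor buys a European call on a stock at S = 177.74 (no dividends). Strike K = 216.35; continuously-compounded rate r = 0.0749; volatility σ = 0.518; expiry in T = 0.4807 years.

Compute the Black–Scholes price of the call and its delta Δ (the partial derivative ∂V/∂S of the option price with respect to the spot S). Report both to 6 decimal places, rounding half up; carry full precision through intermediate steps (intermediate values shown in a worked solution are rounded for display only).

σ√T = 0.518·√0.4807 = 0.359143
d₁ = (ln(S/K) + (r+σ²/2)T) / (σ√T) = (ln(177.74/216.35) + (0.0749+0.518²/2)·0.4807) / 0.359143 = (-0.196576 + 0.100496) / 0.359143 = -0.267525
d₂ = d₁ − σ√T = -0.267525 − 0.359143 = -0.626667
e^{−rT} = e^{−0.0749·0.4807} = 0.964636
N(d₁) = 0.394533,  N(d₂) = 0.265439
Call price V = S·N(d₁) − K·e^{−rT}·N(d₂) = 70.124213 − 55.396780 = 14.727432
Δ = N(d₁) = 0.394533

price = 14.727432
Δ = 0.394533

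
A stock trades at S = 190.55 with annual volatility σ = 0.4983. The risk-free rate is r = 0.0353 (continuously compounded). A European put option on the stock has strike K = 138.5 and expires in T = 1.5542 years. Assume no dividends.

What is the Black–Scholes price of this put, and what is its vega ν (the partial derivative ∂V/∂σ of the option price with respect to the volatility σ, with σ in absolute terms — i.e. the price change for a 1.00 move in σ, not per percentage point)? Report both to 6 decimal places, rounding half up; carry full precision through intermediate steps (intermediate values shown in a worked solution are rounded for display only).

price = 16.088214
ν = 62.497442

σ√T = 0.4983·√1.5542 = 0.621218
d₁ = (ln(S/K) + (r+σ²/2)T) / (σ√T) = (ln(190.55/138.5) + (0.0353+0.4983²/2)·1.5542) / 0.621218 = (0.319044 + 0.247819) / 0.621218 = 0.912503
d₂ = d₁ − σ√T = 0.912503 − 0.621218 = 0.291285
e^{−rT} = e^{−0.0353·1.5542} = 0.946615
N(−d₁) = 0.180752,  N(−d₂) = 0.385417
Put price V = K·e^{−rT}·N(−d₂) − S·N(−d₁) = 50.530503 − 34.442289 = 16.088214
φ(d₁) = (1/√(2π))·e^{−d₁²/2} = 0.263087
ν = S·φ(d₁)·√T = 62.497442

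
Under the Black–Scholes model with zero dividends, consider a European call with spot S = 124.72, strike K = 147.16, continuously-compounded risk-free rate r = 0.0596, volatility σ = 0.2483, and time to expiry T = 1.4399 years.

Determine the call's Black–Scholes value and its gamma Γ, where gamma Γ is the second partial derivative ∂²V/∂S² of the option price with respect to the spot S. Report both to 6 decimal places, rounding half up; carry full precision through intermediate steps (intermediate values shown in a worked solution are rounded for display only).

price = 10.755160
Γ = 0.010661

σ√T = 0.2483·√1.4399 = 0.297950
d₁ = (ln(S/K) + (r+σ²/2)T) / (σ√T) = (ln(124.72/147.16) + (0.0596+0.2483²/2)·1.4399) / 0.297950 = (-0.165449 + 0.130205) / 0.297950 = -0.118289
d₂ = d₁ − σ√T = -0.118289 − 0.297950 = -0.416239
e^{−rT} = e^{−0.0596·1.4399} = 0.917761
N(d₁) = 0.452919,  N(d₂) = 0.338618
Call price V = S·N(d₁) − K·e^{−rT}·N(d₂) = 56.488100 − 45.732940 = 10.755160
φ(d₁) = (1/√(2π))·e^{−d₁²/2} = 0.396161
Γ = φ(d₁) / (S·σ·√T) = 0.010661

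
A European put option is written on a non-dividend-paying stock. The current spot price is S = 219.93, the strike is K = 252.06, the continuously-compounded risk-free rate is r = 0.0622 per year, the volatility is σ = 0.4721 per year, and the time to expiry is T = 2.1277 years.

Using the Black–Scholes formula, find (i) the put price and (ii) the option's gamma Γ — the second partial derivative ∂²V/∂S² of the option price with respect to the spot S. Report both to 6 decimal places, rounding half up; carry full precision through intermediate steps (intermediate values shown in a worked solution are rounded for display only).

σ√T = 0.4721·√2.1277 = 0.688635
d₁ = (ln(S/K) + (r+σ²/2)T) / (σ√T) = (ln(219.93/252.06) + (0.0622+0.4721²/2)·2.1277) / 0.688635 = (-0.136358 + 0.369452) / 0.688635 = 0.338487
d₂ = d₁ − σ√T = 0.338487 − 0.688635 = -0.350148
e^{−rT} = e^{−0.0622·2.1277} = 0.876041
N(−d₁) = 0.367498,  N(−d₂) = 0.636886
Put price V = K·e^{−rT}·N(−d₂) − S·N(−d₁) = 140.633862 − 80.823830 = 59.810032
φ(d₁) = (1/√(2π))·e^{−d₁²/2} = 0.376730
Γ = φ(d₁) / (S·σ·√T) = 0.002487

price = 59.810032
Γ = 0.002487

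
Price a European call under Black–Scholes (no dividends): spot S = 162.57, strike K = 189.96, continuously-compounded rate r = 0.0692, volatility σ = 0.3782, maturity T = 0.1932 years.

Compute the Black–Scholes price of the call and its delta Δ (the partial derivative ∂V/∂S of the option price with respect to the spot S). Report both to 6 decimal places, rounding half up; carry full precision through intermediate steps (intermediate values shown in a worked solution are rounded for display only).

σ√T = 0.3782·√0.1932 = 0.166236
d₁ = (ln(S/K) + (r+σ²/2)T) / (σ√T) = (ln(162.57/189.96) + (0.0692+0.3782²/2)·0.1932) / 0.166236 = (-0.155705 + 0.027187) / 0.166236 = -0.773107
d₂ = d₁ − σ√T = -0.773107 − 0.166236 = -0.939343
e^{−rT} = e^{−0.0692·0.1932} = 0.986720
N(d₁) = 0.219730,  N(d₂) = 0.173777
Call price V = S·N(d₁) − K·e^{−rT}·N(d₂) = 35.721434 − 32.572349 = 3.149085
Δ = N(d₁) = 0.219730

price = 3.149085
Δ = 0.219730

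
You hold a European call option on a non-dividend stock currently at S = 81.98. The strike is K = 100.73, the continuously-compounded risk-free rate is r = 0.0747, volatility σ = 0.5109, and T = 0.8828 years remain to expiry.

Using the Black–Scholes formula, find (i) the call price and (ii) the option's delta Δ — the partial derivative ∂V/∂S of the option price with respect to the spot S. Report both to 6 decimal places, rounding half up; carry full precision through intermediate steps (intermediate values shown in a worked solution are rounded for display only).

σ√T = 0.5109·√0.8828 = 0.480029
d₁ = (ln(S/K) + (r+σ²/2)T) / (σ√T) = (ln(81.98/100.73) + (0.0747+0.5109²/2)·0.8828) / 0.480029 = (-0.205968 + 0.181159) / 0.480029 = -0.051683
d₂ = d₁ − σ√T = -0.051683 − 0.480029 = -0.531712
e^{−rT} = e^{−0.0747·0.8828} = 0.936182
N(d₁) = 0.479390,  N(d₂) = 0.297463
Call price V = S·N(d₁) − K·e^{−rT}·N(d₂) = 39.300433 − 28.051225 = 11.249208
Δ = N(d₁) = 0.479390

price = 11.249208
Δ = 0.479390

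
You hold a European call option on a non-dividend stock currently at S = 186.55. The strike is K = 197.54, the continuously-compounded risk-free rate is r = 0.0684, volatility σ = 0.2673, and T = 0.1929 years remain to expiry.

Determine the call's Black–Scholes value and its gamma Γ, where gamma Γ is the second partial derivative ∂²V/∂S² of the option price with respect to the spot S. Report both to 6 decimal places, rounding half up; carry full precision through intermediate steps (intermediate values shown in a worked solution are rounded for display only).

σ√T = 0.2673·√0.1929 = 0.117399
d₁ = (ln(S/K) + (r+σ²/2)T) / (σ√T) = (ln(186.55/197.54) + (0.0684+0.2673²/2)·0.1929) / 0.117399 = (-0.057242 + 0.020086) / 0.117399 = -0.316494
d₂ = d₁ − σ√T = -0.316494 − 0.117399 = -0.433893
e^{−rT} = e^{−0.0684·0.1929} = 0.986892
N(d₁) = 0.375814,  N(d₂) = 0.332183
Call price V = S·N(d₁) − K·e^{−rT}·N(d₂) = 70.108053 − 64.759302 = 5.348751
φ(d₁) = (1/√(2π))·e^{−d₁²/2} = 0.379454
Γ = φ(d₁) / (S·σ·√T) = 0.017326

price = 5.348751
Γ = 0.017326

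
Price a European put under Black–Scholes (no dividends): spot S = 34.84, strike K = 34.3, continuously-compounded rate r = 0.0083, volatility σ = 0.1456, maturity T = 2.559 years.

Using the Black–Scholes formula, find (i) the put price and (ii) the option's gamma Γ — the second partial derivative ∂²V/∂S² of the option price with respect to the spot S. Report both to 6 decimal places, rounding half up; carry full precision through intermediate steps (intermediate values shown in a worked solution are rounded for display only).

price = 2.580594
Γ = 0.047342

σ√T = 0.1456·√2.559 = 0.232914
d₁ = (ln(S/K) + (r+σ²/2)T) / (σ√T) = (ln(34.84/34.3) + (0.0083+0.1456²/2)·2.559) / 0.232914 = (0.015621 + 0.048364) / 0.232914 = 0.274715
d₂ = d₁ − σ√T = 0.274715 − 0.232914 = 0.041800
e^{−rT} = e^{−0.0083·2.559} = 0.978984
N(−d₁) = 0.391768,  N(−d₂) = 0.483329
Put price V = K·e^{−rT}·N(−d₂) − S·N(−d₁) = 16.229779 − 13.649185 = 2.580594
φ(d₁) = (1/√(2π))·e^{−d₁²/2} = 0.384169
Γ = φ(d₁) / (S·σ·√T) = 0.047342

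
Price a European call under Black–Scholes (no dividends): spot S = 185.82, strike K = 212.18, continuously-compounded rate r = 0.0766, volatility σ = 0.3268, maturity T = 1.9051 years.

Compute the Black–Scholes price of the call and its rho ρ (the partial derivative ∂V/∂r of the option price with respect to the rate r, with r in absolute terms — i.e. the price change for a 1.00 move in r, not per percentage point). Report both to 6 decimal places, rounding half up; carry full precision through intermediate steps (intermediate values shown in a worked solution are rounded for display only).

price = 34.177481
ρ = 147.512680

σ√T = 0.3268·√1.9051 = 0.451067
d₁ = (ln(S/K) + (r+σ²/2)T) / (σ√T) = (ln(185.82/212.18) + (0.0766+0.3268²/2)·1.9051) / 0.451067 = (-0.132657 + 0.247661) / 0.451067 = 0.254962
d₂ = d₁ − σ√T = 0.254962 − 0.451067 = -0.196105
e^{−rT} = e^{−0.0766·1.9051} = 0.864218
N(d₁) = 0.600624,  N(d₂) = 0.422264
Call price V = S·N(d₁) − K·e^{−rT}·N(d₂) = 111.607894 − 77.430413 = 34.177481
ρ = K·T·e^{−rT}·N(d₂) = 147.512680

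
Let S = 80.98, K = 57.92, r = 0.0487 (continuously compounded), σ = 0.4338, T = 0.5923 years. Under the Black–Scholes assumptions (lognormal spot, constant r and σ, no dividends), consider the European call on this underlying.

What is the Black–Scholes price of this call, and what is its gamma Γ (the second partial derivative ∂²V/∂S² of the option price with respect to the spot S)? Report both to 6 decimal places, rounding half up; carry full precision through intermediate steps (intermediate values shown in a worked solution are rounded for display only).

σ√T = 0.4338·√0.5923 = 0.333857
d₁ = (ln(S/K) + (r+σ²/2)T) / (σ√T) = (ln(80.98/57.92) + (0.0487+0.4338²/2)·0.5923) / 0.333857 = (0.335139 + 0.084575) / 0.333857 = 1.257169
d₂ = d₁ − σ√T = 1.257169 − 0.333857 = 0.923312
e^{−rT} = e^{−0.0487·0.5923} = 0.971567
N(d₁) = 0.895654,  N(d₂) = 0.822078
Call price V = S·N(d₁) − K·e^{−rT}·N(d₂) = 72.530047 − 46.260916 = 26.269131
φ(d₁) = (1/√(2π))·e^{−d₁²/2} = 0.181015
Γ = φ(d₁) / (S·σ·√T) = 0.006695

price = 26.269131
Γ = 0.006695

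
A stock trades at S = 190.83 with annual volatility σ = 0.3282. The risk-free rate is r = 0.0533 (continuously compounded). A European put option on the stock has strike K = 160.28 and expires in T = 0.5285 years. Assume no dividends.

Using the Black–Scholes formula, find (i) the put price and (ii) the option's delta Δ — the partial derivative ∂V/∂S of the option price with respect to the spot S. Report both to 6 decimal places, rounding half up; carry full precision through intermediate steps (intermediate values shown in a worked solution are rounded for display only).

price = 4.511335
Δ = -0.166382

σ√T = 0.3282·√0.5285 = 0.238595
d₁ = (ln(S/K) + (r+σ²/2)T) / (σ√T) = (ln(190.83/160.28) + (0.0533+0.3282²/2)·0.5285) / 0.238595 = (0.174461 + 0.056633) / 0.238595 = 0.968560
d₂ = d₁ − σ√T = 0.968560 − 0.238595 = 0.729965
e^{−rT} = e^{−0.0533·0.5285} = 0.972224
N(−d₁) = 0.166382,  N(−d₂) = 0.232706
Put price V = K·e^{−rT}·N(−d₂) − S·N(−d₁) = 36.262073 − 31.750738 = 4.511335
Δ = −N(−d₁) = -0.166382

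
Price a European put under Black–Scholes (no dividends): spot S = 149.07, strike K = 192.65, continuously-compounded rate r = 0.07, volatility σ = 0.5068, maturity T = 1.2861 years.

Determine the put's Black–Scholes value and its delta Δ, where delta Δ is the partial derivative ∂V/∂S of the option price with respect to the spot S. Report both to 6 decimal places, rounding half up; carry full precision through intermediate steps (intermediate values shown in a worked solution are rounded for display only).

price = 51.750144
Δ = -0.500880

σ√T = 0.5068·√1.2861 = 0.574743
d₁ = (ln(S/K) + (r+σ²/2)T) / (σ√T) = (ln(149.07/192.65) + (0.07+0.5068²/2)·1.2861) / 0.574743 = (-0.256459 + 0.255192) / 0.574743 = -0.002205
d₂ = d₁ − σ√T = -0.002205 − 0.574743 = -0.576948
e^{−rT} = e^{−0.07·1.2861} = 0.913907
N(−d₁) = 0.500880,  N(−d₂) = 0.718013
Put price V = K·e^{−rT}·N(−d₂) − S·N(−d₁) = 126.416254 − 74.666111 = 51.750144
Δ = −N(−d₁) = -0.500880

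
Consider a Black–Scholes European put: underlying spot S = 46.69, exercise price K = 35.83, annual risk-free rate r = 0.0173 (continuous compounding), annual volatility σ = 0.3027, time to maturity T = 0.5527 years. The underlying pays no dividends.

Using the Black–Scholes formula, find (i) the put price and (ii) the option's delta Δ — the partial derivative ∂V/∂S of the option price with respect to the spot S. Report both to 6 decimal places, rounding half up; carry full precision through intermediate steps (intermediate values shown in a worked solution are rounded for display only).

σ√T = 0.3027·√0.5527 = 0.225039
d₁ = (ln(S/K) + (r+σ²/2)T) / (σ√T) = (ln(46.69/35.83) + (0.0173+0.3027²/2)·0.5527) / 0.225039 = (0.264744 + 0.034883) / 0.225039 = 1.331448
d₂ = d₁ − σ√T = 1.331448 − 0.225039 = 1.106410
e^{−rT} = e^{−0.0173·0.5527} = 0.990484
N(−d₁) = 0.091521,  N(−d₂) = 0.134275
Put price V = K·e^{−rT}·N(−d₂) − S·N(−d₁) = 4.765276 − 4.273104 = 0.492172
Δ = −N(−d₁) = -0.091521

price = 0.492172
Δ = -0.091521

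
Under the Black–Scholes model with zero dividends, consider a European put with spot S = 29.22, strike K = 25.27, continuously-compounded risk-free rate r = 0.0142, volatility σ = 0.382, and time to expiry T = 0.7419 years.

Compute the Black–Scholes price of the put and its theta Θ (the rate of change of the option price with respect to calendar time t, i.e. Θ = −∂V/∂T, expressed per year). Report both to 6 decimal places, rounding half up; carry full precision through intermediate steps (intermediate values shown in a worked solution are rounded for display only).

σ√T = 0.382·√0.7419 = 0.329030
d₁ = (ln(S/K) + (r+σ²/2)T) / (σ√T) = (ln(29.22/25.27) + (0.0142+0.382²/2)·0.7419) / 0.329030 = (0.145235 + 0.064665) / 0.329030 = 0.637938
d₂ = d₁ − σ√T = 0.637938 − 0.329030 = 0.308907
e^{−rT} = e^{−0.0142·0.7419} = 0.989520
N(−d₁) = 0.261757,  N(−d₂) = 0.378696
Put price V = K·e^{−rT}·N(−d₂) − S·N(−d₁) = 9.469360 − 7.648541 = 1.820819
φ(d₁) = (1/√(2π))·e^{−d₁²/2} = 0.325491
Θ = −S·φ(d₁)·σ/(2√T) + r·K·e^{−rT}·N(−d₂) = −2.109015 + 0.134465 = -1.974550

price = 1.820819
Θ = -1.974550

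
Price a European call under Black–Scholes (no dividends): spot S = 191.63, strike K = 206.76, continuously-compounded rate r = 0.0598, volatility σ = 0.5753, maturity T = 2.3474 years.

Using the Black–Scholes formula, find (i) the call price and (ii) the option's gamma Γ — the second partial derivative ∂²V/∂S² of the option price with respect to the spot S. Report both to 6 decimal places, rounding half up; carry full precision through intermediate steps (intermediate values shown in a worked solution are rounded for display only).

σ√T = 0.5753·√2.3474 = 0.881430
d₁ = (ln(S/K) + (r+σ²/2)T) / (σ√T) = (ln(191.63/206.76) + (0.0598+0.5753²/2)·2.3474) / 0.881430 = (-0.075992 + 0.528834) / 0.881430 = 0.513758
d₂ = d₁ − σ√T = 0.513758 − 0.881430 = -0.367672
e^{−rT} = e^{−0.0598·2.3474} = 0.869033
N(d₁) = 0.696289,  N(d₂) = 0.356559
Call price V = S·N(d₁) − K·e^{−rT}·N(d₂) = 133.429940 − 64.066923 = 69.363018
φ(d₁) = (1/√(2π))·e^{−d₁²/2} = 0.349619
Γ = φ(d₁) / (S·σ·√T) = 0.002070

price = 69.363018
Γ = 0.002070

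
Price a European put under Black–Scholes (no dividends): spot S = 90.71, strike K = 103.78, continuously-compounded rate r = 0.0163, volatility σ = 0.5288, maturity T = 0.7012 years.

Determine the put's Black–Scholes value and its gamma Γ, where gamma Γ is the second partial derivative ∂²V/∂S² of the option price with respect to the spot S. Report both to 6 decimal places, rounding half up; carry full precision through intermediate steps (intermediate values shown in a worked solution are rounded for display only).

σ√T = 0.5288·√0.7012 = 0.442805
d₁ = (ln(S/K) + (r+σ²/2)T) / (σ√T) = (ln(90.71/103.78) + (0.0163+0.5288²/2)·0.7012) / 0.442805 = (-0.134606 + 0.109468) / 0.442805 = -0.056770
d₂ = d₁ − σ√T = -0.056770 − 0.442805 = -0.499575
e^{−rT} = e^{−0.0163·0.7012} = 0.988636
N(−d₁) = 0.522636,  N(−d₂) = 0.691313
Put price V = K·e^{−rT}·N(−d₂) − S·N(−d₁) = 70.929100 − 47.408292 = 23.520808
φ(d₁) = (1/√(2π))·e^{−d₁²/2} = 0.398300
Γ = φ(d₁) / (S·σ·√T) = 0.009916

price = 23.520808
Γ = 0.009916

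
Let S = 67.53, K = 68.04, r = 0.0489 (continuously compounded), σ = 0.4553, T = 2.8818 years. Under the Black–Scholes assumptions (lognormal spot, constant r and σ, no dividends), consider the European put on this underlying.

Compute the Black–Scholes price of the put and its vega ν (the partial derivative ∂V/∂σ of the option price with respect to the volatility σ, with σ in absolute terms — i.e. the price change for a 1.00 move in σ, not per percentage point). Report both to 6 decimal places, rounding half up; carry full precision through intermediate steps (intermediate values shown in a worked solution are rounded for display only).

σ√T = 0.4553·√2.8818 = 0.772911
d₁ = (ln(S/K) + (r+σ²/2)T) / (σ√T) = (ln(67.53/68.04) + (0.0489+0.4553²/2)·2.8818) / 0.772911 = (-0.007524 + 0.439616) / 0.772911 = 0.559045
d₂ = d₁ − σ√T = 0.559045 − 0.772911 = -0.213866
e^{−rT} = e^{−0.0489·2.8818} = 0.868559
N(−d₁) = 0.288066,  N(−d₂) = 0.584674
Put price V = K·e^{−rT}·N(−d₂) − S·N(−d₁) = 34.552346 − 19.453066 = 15.099280
φ(d₁) = (1/√(2π))·e^{−d₁²/2} = 0.341228
ν = S·φ(d₁)·√T = 39.117713

price = 15.099280
ν = 39.117713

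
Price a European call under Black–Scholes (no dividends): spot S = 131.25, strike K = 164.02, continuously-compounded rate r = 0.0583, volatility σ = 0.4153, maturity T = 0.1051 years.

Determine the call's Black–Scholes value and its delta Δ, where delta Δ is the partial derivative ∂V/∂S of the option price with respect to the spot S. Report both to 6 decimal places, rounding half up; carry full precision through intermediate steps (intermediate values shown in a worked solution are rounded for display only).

price = 0.446354
Δ = 0.061461

σ√T = 0.4153·√0.1051 = 0.134637
d₁ = (ln(S/K) + (r+σ²/2)T) / (σ√T) = (ln(131.25/164.02) + (0.0583+0.4153²/2)·0.1051) / 0.134637 = (-0.222884 + 0.015191) / 0.134637 = -1.542623
d₂ = d₁ − σ√T = -1.542623 − 0.134637 = -1.677260
e^{−rT} = e^{−0.0583·0.1051} = 0.993891
N(d₁) = 0.061461,  N(d₂) = 0.046746
Call price V = S·N(d₁) − K·e^{−rT}·N(d₂) = 8.066770 − 7.620415 = 0.446354
Δ = N(d₁) = 0.061461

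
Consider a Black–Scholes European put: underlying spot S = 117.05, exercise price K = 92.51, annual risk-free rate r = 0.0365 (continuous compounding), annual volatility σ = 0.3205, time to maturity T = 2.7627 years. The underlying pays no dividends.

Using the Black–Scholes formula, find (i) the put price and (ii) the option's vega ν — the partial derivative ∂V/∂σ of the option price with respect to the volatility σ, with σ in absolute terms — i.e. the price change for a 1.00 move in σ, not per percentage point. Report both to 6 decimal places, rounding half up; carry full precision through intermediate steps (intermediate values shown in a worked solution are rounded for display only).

price = 8.289175
ν = 51.892569

σ√T = 0.3205·√2.7627 = 0.532715
d₁ = (ln(S/K) + (r+σ²/2)T) / (σ√T) = (ln(117.05/92.51) + (0.0365+0.3205²/2)·2.7627) / 0.532715 = (0.235284 + 0.242731) / 0.532715 = 0.897320
d₂ = d₁ − σ√T = 0.897320 − 0.532715 = 0.364605
e^{−rT} = e^{−0.0365·2.7627} = 0.904079
N(−d₁) = 0.184774,  N(−d₂) = 0.357703
Put price V = K·e^{−rT}·N(−d₂) − S·N(−d₁) = 29.916993 − 21.627818 = 8.289175
φ(d₁) = (1/√(2π))·e^{−d₁²/2} = 0.266727
ν = S·φ(d₁)·√T = 51.892569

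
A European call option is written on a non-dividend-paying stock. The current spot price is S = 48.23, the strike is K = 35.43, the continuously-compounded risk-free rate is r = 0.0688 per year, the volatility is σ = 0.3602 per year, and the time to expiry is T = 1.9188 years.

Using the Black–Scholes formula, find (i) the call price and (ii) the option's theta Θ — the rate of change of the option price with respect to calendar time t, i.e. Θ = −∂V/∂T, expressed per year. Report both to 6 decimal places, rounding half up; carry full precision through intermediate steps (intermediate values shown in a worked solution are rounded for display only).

price = 19.145416
Θ = -2.891579

σ√T = 0.3602·√1.9188 = 0.498952
d₁ = (ln(S/K) + (r+σ²/2)T) / (σ√T) = (ln(48.23/35.43) + (0.0688+0.3602²/2)·1.9188) / 0.498952 = (0.308422 + 0.256490) / 0.498952 = 1.132198
d₂ = d₁ − σ√T = 1.132198 − 0.498952 = 0.633246
e^{−rT} = e^{−0.0688·1.9188} = 0.876329
N(d₁) = 0.871224,  N(d₂) = 0.736714
Call price V = S·N(d₁) − K·e^{−rT}·N(d₂) = 42.019153 − 22.873736 = 19.145416
φ(d₁) = (1/√(2π))·e^{−d₁²/2} = 0.210162
Θ = −S·φ(d₁)·σ/(2√T) − r·K·e^{−rT}·N(d₂) = −1.317866 − 1.573713 = -2.891579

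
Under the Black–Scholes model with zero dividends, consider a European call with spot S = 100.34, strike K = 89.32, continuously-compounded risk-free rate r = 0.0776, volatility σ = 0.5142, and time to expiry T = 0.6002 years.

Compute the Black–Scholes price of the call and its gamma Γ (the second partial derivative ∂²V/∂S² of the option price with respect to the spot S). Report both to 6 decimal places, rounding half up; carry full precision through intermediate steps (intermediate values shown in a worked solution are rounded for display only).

price = 23.382407
Γ = 0.008296

σ√T = 0.5142·√0.6002 = 0.398364
d₁ = (ln(S/K) + (r+σ²/2)T) / (σ√T) = (ln(100.34/89.32) + (0.0776+0.5142²/2)·0.6002) / 0.398364 = (0.116339 + 0.125922) / 0.398364 = 0.608141
d₂ = d₁ − σ√T = 0.608141 − 0.398364 = 0.209777
e^{−rT} = e^{−0.0776·0.6002} = 0.954492
N(d₁) = 0.728453,  N(d₂) = 0.583079
Call price V = S·N(d₁) − K·e^{−rT}·N(d₂) = 73.092974 − 49.710566 = 23.382407
φ(d₁) = (1/√(2π))·e^{−d₁²/2} = 0.331590
Γ = φ(d₁) / (S·σ·√T) = 0.008296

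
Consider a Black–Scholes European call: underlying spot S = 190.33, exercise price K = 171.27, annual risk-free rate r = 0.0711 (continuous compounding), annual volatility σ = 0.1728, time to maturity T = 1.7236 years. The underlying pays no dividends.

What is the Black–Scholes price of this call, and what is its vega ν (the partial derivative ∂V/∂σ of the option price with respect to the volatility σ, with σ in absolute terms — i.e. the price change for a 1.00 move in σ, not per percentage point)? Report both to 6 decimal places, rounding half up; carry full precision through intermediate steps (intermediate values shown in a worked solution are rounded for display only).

σ√T = 0.1728·√1.7236 = 0.226862
d₁ = (ln(S/K) + (r+σ²/2)T) / (σ√T) = (ln(190.33/171.27) + (0.0711+0.1728²/2)·1.7236) / 0.226862 = (0.105518 + 0.148281) / 0.226862 = 1.118738
d₂ = d₁ − σ√T = 1.118738 − 0.226862 = 0.891876
e^{−rT} = e^{−0.0711·1.7236} = 0.884663
N(d₁) = 0.868374,  N(d₂) = 0.813770
Call price V = S·N(d₁) − K·e^{−rT}·N(d₂) = 165.277639 − 123.299480 = 41.978159
φ(d₁) = (1/√(2π))·e^{−d₁²/2} = 0.213370
ν = S·φ(d₁)·√T = 53.316233

price = 41.978159
ν = 53.316233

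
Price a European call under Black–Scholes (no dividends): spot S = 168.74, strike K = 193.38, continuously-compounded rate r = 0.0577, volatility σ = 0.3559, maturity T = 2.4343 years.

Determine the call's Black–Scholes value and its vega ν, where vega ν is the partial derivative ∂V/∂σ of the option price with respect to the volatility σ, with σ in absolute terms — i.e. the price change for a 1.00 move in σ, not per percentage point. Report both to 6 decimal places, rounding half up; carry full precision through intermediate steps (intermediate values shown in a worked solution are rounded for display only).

σ√T = 0.3559·√2.4343 = 0.555284
d₁ = (ln(S/K) + (r+σ²/2)T) / (σ√T) = (ln(168.74/193.38) + (0.0577+0.3559²/2)·2.4343) / 0.555284 = (-0.136298 + 0.294629) / 0.555284 = 0.285135
d₂ = d₁ − σ√T = 0.285135 − 0.555284 = -0.270148
e^{−rT} = e^{−0.0577·2.4343} = 0.868959
N(d₁) = 0.612230,  N(d₂) = 0.393523
Call price V = S·N(d₁) − K·e^{−rT}·N(d₂) = 103.307656 − 66.127346 = 37.180310
φ(d₁) = (1/√(2π))·e^{−d₁²/2} = 0.383050
ν = S·φ(d₁)·√T = 100.846449

price = 37.180310
ν = 100.846449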